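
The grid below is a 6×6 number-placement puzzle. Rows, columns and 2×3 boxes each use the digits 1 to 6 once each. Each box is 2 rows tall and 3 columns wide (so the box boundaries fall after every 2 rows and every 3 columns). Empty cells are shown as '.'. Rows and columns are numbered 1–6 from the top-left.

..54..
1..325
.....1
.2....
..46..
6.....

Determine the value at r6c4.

r1c6 = 6: row 1 has {4,5}; col 6 has {1,5}; box has {2,3,4,5} → only 6 remains.
r2c3 = 6: row 2 has {1,2,3,5}; col 3 has {4,5}; box has {1,5} → only 6 remains.
r3c3 = 3: row 3 has {1}; col 3 has {4,5,6}; box has {2} → only 3 remains.
r4c3 = 1: row 4 has {2}; col 3 has {3,4,5,6}; box has {2,3} → only 1 remains.
r4c4 = 5: row 4 has {1,2}; col 4 has {3,4,6}; box has {1} → only 5 remains.
r6c3 = 2: row 6 has {6}; col 3 has {1,3,4,5,6}; box has {4,6} → only 2 remains.
r6c4 = 1: row 6 has {2,6}; col 4 has {3,4,5,6}; box has {6} → only 1 remains.

1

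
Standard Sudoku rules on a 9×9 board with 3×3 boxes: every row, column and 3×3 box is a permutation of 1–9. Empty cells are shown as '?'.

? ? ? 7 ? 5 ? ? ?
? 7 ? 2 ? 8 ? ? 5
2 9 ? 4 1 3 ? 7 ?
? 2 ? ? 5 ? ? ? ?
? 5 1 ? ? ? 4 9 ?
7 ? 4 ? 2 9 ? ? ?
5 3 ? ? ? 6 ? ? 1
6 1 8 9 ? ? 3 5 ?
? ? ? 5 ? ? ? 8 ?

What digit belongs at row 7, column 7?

row 5, column 6 = 7: row 5 has {1,4,5,9}; col 6 has {3,5,6,8,9}; box has {2,5,9} → only 7 remains.
row 7, column 4 = 8: row 7 has {1,3,5,6}; col 4 has {2,4,5,7,9}; box has {5,6,9} → only 8 remains.
row 9, column 2 = 4: row 9 has {5,8}; col 2 has {1,2,3,5,7,9}; box has {1,3,5,6,8} → only 4 remains.
row 9, column 1 = 9: row 9 has {4,5,8}; col 1 has {2,5,6,7}; box has {1,3,4,5,6,8} → only 9 remains.
row 3, column 3 = 5: in row 3, 5 can only go here (every other open cell in that row sees a 5).
row 4, column 6 = 4: in row 4, 4 can only go here (every other open cell in that row sees a 4).
row 4, column 3 = 9: in row 4, 9 can only go here (every other open cell in that row sees a 9).
row 8, column 6 = 2: row 8 has {1,3,5,6,8,9}; col 6 has {3,4,5,6,7,8,9}; box has {5,6,8,9} → only 2 remains.
row 9, column 6 = 1: row 9 has {4,5,8,9}; col 6 has {2,3,4,5,6,7,8,9}; box has {2,5,6,8,9} → only 1 remains.
row 5, column 9 = 2: in row 5, 2 can only go here (every other open cell in that row sees a 2).
row 6, column 7 = 5: in row 6, 5 can only go here (every other open cell in that row sees a 5).
row 7, column 7 = 9: in row 7, 9 can only go here (every other open cell in that row sees a 9).

9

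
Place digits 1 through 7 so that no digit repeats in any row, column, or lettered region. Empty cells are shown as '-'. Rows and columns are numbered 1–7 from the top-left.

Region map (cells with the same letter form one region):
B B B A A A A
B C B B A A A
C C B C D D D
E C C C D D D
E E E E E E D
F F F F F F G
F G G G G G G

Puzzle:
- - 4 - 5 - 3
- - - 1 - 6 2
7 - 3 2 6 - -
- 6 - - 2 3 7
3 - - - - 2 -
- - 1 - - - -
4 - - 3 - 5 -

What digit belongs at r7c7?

r1c4 = 7 (sole candidate).
r1c6 = 1 (sole candidate).
r2c1 = 5 (sole candidate).
r2c3 = 7 (sole candidate).
r2c5 = 4 (sole candidate).
r3c6 = 4 (sole candidate).
r4c1 = 1 (sole candidate).
r4c3 = 5 (sole candidate).
r4c4 = 4 (sole candidate).
r5c3 = 6 (sole candidate).
r5c4 = 5 (sole candidate).
r5c5 = 7 (sole candidate).
r5c7 = 1 (sole candidate).
r6c4 = 6 (sole candidate).
r6c5 = 3 (sole candidate).
r6c6 = 7 (sole candidate).
r6c7 = 4 (sole candidate).
r7c3 = 2 (sole candidate).
r7c5 = 1 (sole candidate).
r7c7 = 6: row 7 has {1,2,3,4,5}; col 7 has {1,2,3,4,7}; region has {1,2,3,4,5} → only 6 remains.

6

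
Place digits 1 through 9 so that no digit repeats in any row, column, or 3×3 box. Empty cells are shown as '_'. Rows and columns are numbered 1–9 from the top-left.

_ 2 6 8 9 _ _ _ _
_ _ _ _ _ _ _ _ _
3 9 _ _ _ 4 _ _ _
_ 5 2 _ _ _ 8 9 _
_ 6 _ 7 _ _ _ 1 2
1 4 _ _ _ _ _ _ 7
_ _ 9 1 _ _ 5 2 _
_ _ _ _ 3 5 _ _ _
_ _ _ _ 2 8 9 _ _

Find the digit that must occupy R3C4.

R4C1 = 7: row 4 has {2,5,8,9}; col 1 has {1,3}; box has {1,2,4,5,6} → only 7 remains.
R2C9 = 9: in row 2, 9 can only go here (every other open cell in that row sees a 9).
R5C5 = 5: in row 5, 5 can only go here (every other open cell in that row sees a 5).
R5C7 = 4: in row 5, 4 can only go here (every other open cell in that row sees a 4).
R6C8 = 5: in row 6, 5 can only go here (every other open cell in that row sees a 5).
R8C1 = 2: in row 8, 2 can only go here (every other open cell in that row sees a 2).
R8C4 = 9: in row 8, 9 can only go here (every other open cell in that row sees a 9).
R6C6 = 9: in row 6, 9 can only go here (every other open cell in that row sees a 9).
R5C6 = 3: row 5 has {1,2,4,5,6,7}; col 6 has {4,5,8,9}; box has {5,7,9} → only 3 remains.
R5C3 = 8: row 5 has {1,2,3,4,5,6,7}; col 3 has {2,6,9}; box has {1,2,4,5,6,7} → only 8 remains.
R6C3 = 3: row 6 has {1,4,5,7,9}; col 3 has {2,6,8,9}; box has {1,2,4,5,6,7,8} → only 3 remains.
R6C7 = 6: row 6 has {1,3,4,5,7,9}; col 7 has {4,5,8,9}; box has {1,2,4,5,7,8,9} → only 6 remains.
R4C9 = 3: row 4 has {2,5,7,8,9}; col 9 has {2,7,9}; box has {1,2,4,5,6,7,8,9} → only 3 remains.
R5C1 = 9: row 5 has {1,2,3,4,5,6,7,8}; col 1 has {1,2,3,7}; box has {1,2,3,4,5,6,7,8} → only 9 remains.
R6C4 = 2: row 6 has {1,3,4,5,6,7,9}; col 4 has {1,7,8,9}; box has {3,5,7,9} → only 2 remains.
R6C5 = 8: row 6 has {1,2,3,4,5,6,7,9}; col 5 has {2,3,5,9}; box has {2,3,5,7,9} → only 8 remains.
R3C7 = 2: in row 3, 2 can only go here (every other open cell in that row sees a 2).
R2C6 = 2: in row 2, 2 can only go here (every other open cell in that row sees a 2).
R7C2 = 3: in row 7, 3 can only go here (every other open cell in that row sees a 3).
R9C8 = 3: in row 9, 3 can only go here (every other open cell in that row sees a 3).
R1C7 = 3: in row 1, 3 can only go here (every other open cell in that row sees a 3).
R2C4 = 3: in row 2, 3 can only go here (every other open cell in that row sees a 3).
R3C4 = 5: in column 4, 5 can only go here (every other open cell in that column sees a 5).

5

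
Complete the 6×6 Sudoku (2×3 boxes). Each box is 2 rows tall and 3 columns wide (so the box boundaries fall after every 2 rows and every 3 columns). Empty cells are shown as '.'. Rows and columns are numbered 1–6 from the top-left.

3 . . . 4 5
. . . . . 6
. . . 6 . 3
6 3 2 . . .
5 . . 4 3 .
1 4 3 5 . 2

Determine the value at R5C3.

6

R3C1 = 4: row 3 has {3,6}; col 1 has {1,3,5,6}; box has {2,3,6} → only 4 remains.
R4C4 = 1: row 4 has {2,3,6}; col 4 has {4,5,6}; box has {3,6} → only 1 remains.
R4C5 = 5: row 4 has {1,2,3,6}; col 5 has {3,4}; box has {1,3,6} → only 5 remains.
R4C6 = 4: row 4 has {1,2,3,5,6}; col 6 has {2,3,5,6}; box has {1,3,5,6} → only 4 remains.
R5C3 = 6: row 5 has {3,4,5}; col 3 has {2,3}; box has {1,3,4,5} → only 6 remains.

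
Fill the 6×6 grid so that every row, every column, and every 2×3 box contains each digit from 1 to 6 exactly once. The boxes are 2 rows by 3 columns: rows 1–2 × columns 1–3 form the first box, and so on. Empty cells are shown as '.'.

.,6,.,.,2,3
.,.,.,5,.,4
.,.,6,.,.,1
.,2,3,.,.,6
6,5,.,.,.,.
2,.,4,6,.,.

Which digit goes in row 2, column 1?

row 1, column 4 = 1: row 1 has {2,3,6}; col 4 has {5,6}; box has {2,3,4,5} → only 1 remains.
row 2, column 5 = 6: row 2 has {4,5}; col 5 has {2}; box has {1,2,3,4,5} → only 6 remains.
row 3, column 2 = 4: row 3 has {1,6}; col 2 has {2,5,6}; box has {2,3,6} → only 4 remains.
row 4, column 4 = 4: row 4 has {2,3,6}; col 4 has {1,5,6}; box has {1,6} → only 4 remains.
row 4, column 5 = 5: row 4 has {2,3,4,6}; col 5 has {2,6}; box has {1,4,6} → only 5 remains.
row 5, column 3 = 1: row 5 has {5,6}; col 3 has {3,4,6}; box has {2,4,5,6} → only 1 remains.
row 5, column 6 = 2: row 5 has {1,5,6}; col 6 has {1,3,4,6}; box has {6} → only 2 remains.
row 6, column 2 = 3: row 6 has {2,4,6}; col 2 has {2,4,5,6}; box has {1,2,4,5,6} → only 3 remains.
row 6, column 5 = 1: row 6 has {2,3,4,6}; col 5 has {2,5,6}; box has {2,6} → only 1 remains.
row 6, column 6 = 5: row 6 has {1,2,3,4,6}; col 6 has {1,2,3,4,6}; box has {1,2,6} → only 5 remains.
row 1, column 3 = 5: row 1 has {1,2,3,6}; col 3 has {1,3,4,6}; box has {6} → only 5 remains.
row 2, column 2 = 1: row 2 has {4,5,6}; col 2 has {2,3,4,5,6}; box has {5,6} → only 1 remains.
row 2, column 3 = 2: row 2 has {1,4,5,6}; col 3 has {1,3,4,5,6}; box has {1,5,6} → only 2 remains.
row 3, column 1 = 5: row 3 has {1,4,6}; col 1 has {2,6}; box has {2,3,4,6} → only 5 remains.
row 3, column 5 = 3: row 3 has {1,4,5,6}; col 5 has {1,2,5,6}; box has {1,4,5,6} → only 3 remains.
row 4, column 1 = 1: row 4 has {2,3,4,5,6}; col 1 has {2,5,6}; box has {2,3,4,5,6} → only 1 remains.
row 5, column 4 = 3: row 5 has {1,2,5,6}; col 4 has {1,4,5,6}; box has {1,2,5,6} → only 3 remains.
row 5, column 5 = 4: row 5 has {1,2,3,5,6}; col 5 has {1,2,3,5,6}; box has {1,2,3,5,6} → only 4 remains.
row 1, column 1 = 4: row 1 has {1,2,3,5,6}; col 1 has {1,2,5,6}; box has {1,2,5,6} → only 4 remains.
row 2, column 1 = 3: row 2 has {1,2,4,5,6}; col 1 has {1,2,4,5,6}; box has {1,2,4,5,6} → only 3 remains.

3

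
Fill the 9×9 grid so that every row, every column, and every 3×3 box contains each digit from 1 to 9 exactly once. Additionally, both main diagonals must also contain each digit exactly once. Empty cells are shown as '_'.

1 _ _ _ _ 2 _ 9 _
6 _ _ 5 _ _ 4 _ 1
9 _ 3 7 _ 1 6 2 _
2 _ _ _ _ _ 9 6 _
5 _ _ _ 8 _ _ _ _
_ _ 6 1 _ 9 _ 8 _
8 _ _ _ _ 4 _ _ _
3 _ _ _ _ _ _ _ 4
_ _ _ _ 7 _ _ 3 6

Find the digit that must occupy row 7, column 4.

3

row 2, column 8 = 7 (sole candidate).
row 3, column 5 = 4 (sole candidate).
row 4, column 4 = 4 (sole candidate).
row 8, column 8 = 5 (sole candidate).
row 9, column 1 = 4 (sole candidate).
row 2, column 2 = 2 (sole candidate).
row 2, column 3 = 8 (sole candidate).
row 2, column 6 = 3 (sole candidate).
row 3, column 2 = 5 (sole candidate).
row 3, column 9 = 8 (sole candidate).
row 4, column 6 = 5 (sole candidate).
row 6, column 1 = 7 (sole candidate).
row 7, column 7 = 7 (sole candidate).
row 7, column 8 = 1 (sole candidate).
row 8, column 2 = 9 (sole candidate).
row 9, column 2 = 1 (sole candidate).
row 9, column 6 = 8 (sole candidate).
row 9, column 7 = 2 (sole candidate).
row 1, column 5 = 6 (sole candidate).
row 1, column 9 = 3 (sole candidate).
row 2, column 5 = 9 (sole candidate).
row 4, column 3 = 1 (sole candidate).
row 4, column 5 = 3 (sole candidate).
row 4, column 9 = 7 (sole candidate).
row 5, column 8 = 4 (sole candidate).
row 5, column 9 = 2 (sole candidate).
row 6, column 5 = 2 (sole candidate).
row 6, column 9 = 5 (sole candidate).
row 7, column 2 = 6 (sole candidate).
row 7, column 3 = 2 (sole candidate).
row 7, column 5 = 5 (sole candidate).
row 7, column 9 = 9 (sole candidate).
row 8, column 3 = 7 (sole candidate).
row 8, column 5 = 1 (sole candidate).
row 8, column 6 = 6 (sole candidate).
row 8, column 7 = 8 (sole candidate).
row 9, column 3 = 5 (sole candidate).
row 9, column 4 = 9 (sole candidate).
row 1, column 3 = 4 (sole candidate).
row 1, column 4 = 8 (sole candidate).
row 1, column 7 = 5 (sole candidate).
row 4, column 2 = 8 (sole candidate).
row 5, column 2 = 3 (sole candidate).
row 5, column 3 = 9 (sole candidate).
row 5, column 4 = 6 (sole candidate).
row 5, column 6 = 7 (sole candidate).
row 5, column 7 = 1 (sole candidate).
row 6, column 2 = 4 (sole candidate).
row 6, column 7 = 3 (sole candidate).
row 7, column 4 = 3: row 7 has {1,2,4,5,6,7,8,9}; col 4 has {1,4,5,6,7,8,9}; box has {1,4,5,6,7,8,9} → only 3 remains.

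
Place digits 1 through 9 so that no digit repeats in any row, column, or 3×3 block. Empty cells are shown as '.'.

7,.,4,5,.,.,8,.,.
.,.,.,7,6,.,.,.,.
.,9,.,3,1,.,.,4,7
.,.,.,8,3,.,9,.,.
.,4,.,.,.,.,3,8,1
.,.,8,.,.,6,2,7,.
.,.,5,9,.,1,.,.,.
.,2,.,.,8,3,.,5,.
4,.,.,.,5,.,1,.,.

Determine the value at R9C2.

7

R2C7 = 5: row 2 has {6,7}; col 7 has {1,2,3,8,9}; box has {4,7,8} → only 5 remains.
R3C7 = 6: row 3 has {1,3,4,7,9}; col 7 has {1,2,3,5,8,9}; box has {4,5,7,8} → only 6 remains.
R4C8 = 6: row 4 has {3,8,9}; col 8 has {4,5,7,8}; box has {1,2,3,7,8,9} → only 6 remains.
R5C4 = 2: row 5 has {1,3,4,8}; col 4 has {3,5,7,8,9}; box has {3,6,8} → only 2 remains.
R9C4 = 6: row 9 has {1,4,5}; col 4 has {2,3,5,7,8,9}; box has {1,3,5,8,9} → only 6 remains.
R3C3 = 2: row 3 has {1,3,4,6,7,9}; col 3 has {4,5,8}; box has {4,7,9} → only 2 remains.
R3C6 = 8: row 3 has {1,2,3,4,6,7,9}; col 6 has {1,3,6}; box has {1,3,5,6,7} → only 8 remains.
R8C4 = 4: row 8 has {2,3,5,8}; col 4 has {2,3,5,6,7,8,9}; box has {1,3,5,6,8,9} → only 4 remains.
R8C7 = 7: row 8 has {2,3,4,5,8}; col 7 has {1,2,3,5,6,8,9}; box has {1,5} → only 7 remains.
R3C1 = 5: row 3 has {1,2,3,4,6,7,8,9}; col 1 has {4,7}; box has {2,4,7,9} → only 5 remains.
R6C4 = 1: row 6 has {2,6,7,8}; col 4 has {2,3,4,5,6,7,8,9}; box has {2,3,6,8} → only 1 remains.
R7C7 = 4: row 7 has {1,5,9}; col 7 has {1,2,3,5,6,7,8,9}; box has {1,5,7} → only 4 remains.
R1C2 = 6: in row 1, 6 can only go here (every other open cell in that row sees a 6).
R1C8 = 1: in row 1, 1 can only go here (every other open cell in that row sees a 1).
R1C9 = 3: in row 1, 3 can only go here (every other open cell in that row sees a 3).
R2C6 = 4: in row 2, 4 can only go here (every other open cell in that row sees a 4).
R4C1 = 2: in row 4, 2 can only go here (every other open cell in that row sees a 2).
R4C9 = 4: in row 4, 4 can only go here (every other open cell in that row sees a 4).
R6C9 = 5: row 6 has {1,2,6,7,8}; col 9 has {1,3,4,7}; box has {1,2,3,4,6,7,8,9} → only 5 remains.
R6C2 = 3: row 6 has {1,2,5,6,7,8}; col 2 has {2,4,6,9}; box has {2,4,8} → only 3 remains.
R6C1 = 9: row 6 has {1,2,3,5,6,7,8}; col 1 has {2,4,5,7}; box has {2,3,4,8} → only 9 remains.
R6C5 = 4: row 6 has {1,2,3,5,6,7,8,9}; col 5 has {1,3,5,6,8}; box has {1,2,3,6,8} → only 4 remains.
R5C1 = 6: row 5 has {1,2,3,4,8}; col 1 has {2,4,5,7,9}; box has {2,3,4,8,9} → only 6 remains.
R5C3 = 7: row 5 has {1,2,3,4,6,8}; col 3 has {2,4,5,8}; box has {2,3,4,6,8,9} → only 7 remains.
R5C5 = 9: row 5 has {1,2,3,4,6,7,8}; col 5 has {1,3,4,5,6,8}; box has {1,2,3,4,6,8} → only 9 remains.
R5C6 = 5: row 5 has {1,2,3,4,6,7,8,9}; col 6 has {1,3,4,6,8}; box has {1,2,3,4,6,8,9} → only 5 remains.
R8C1 = 1: row 8 has {2,3,4,5,7,8}; col 1 has {2,4,5,6,7,9}; box has {2,4,5} → only 1 remains.
R1C5 = 2: row 1 has {1,3,4,5,6,7,8}; col 5 has {1,3,4,5,6,8,9}; box has {1,3,4,5,6,7,8} → only 2 remains.
R1C6 = 9: row 1 has {1,2,3,4,5,6,7,8}; col 6 has {1,3,4,5,6,8}; box has {1,2,3,4,5,6,7,8} → only 9 remains.
R4C3 = 1: row 4 has {2,3,4,6,8,9}; col 3 has {2,4,5,7,8}; box has {2,3,4,6,7,8,9} → only 1 remains.
R4C6 = 7: row 4 has {1,2,3,4,6,8,9}; col 6 has {1,3,4,5,6,8,9}; box has {1,2,3,4,5,6,8,9} → only 7 remains.
R7C5 = 7: row 7 has {1,4,5,9}; col 5 has {1,2,3,4,5,6,8,9}; box has {1,3,4,5,6,8,9} → only 7 remains.
R9C6 = 2: row 9 has {1,4,5,6}; col 6 has {1,3,4,5,6,7,8,9}; box has {1,3,4,5,6,7,8,9} → only 2 remains.
R2C3 = 3: row 2 has {4,5,6,7}; col 3 has {1,2,4,5,7,8}; box has {2,4,5,6,7,9} → only 3 remains.
R4C2 = 5: row 4 has {1,2,3,4,6,7,8,9}; col 2 has {2,3,4,6,9}; box has {1,2,3,4,6,7,8,9} → only 5 remains.
R7C2 = 8: row 7 has {1,4,5,7,9}; col 2 has {2,3,4,5,6,9}; box has {1,2,4,5} → only 8 remains.
R9C2 = 7: row 9 has {1,2,4,5,6}; col 2 has {2,3,4,5,6,8,9}; box has {1,2,4,5,8} → only 7 remains.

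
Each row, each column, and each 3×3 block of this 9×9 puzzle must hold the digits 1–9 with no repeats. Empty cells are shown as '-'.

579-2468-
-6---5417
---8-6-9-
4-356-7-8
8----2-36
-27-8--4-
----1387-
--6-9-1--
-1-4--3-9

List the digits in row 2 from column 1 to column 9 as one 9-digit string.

268935417

R1C9 = 3: row 1 has {2,4,5,6,7,8,9}; col 9 has {6,7,8,9}; box has {1,4,6,7,8,9} → only 3 remains.
R2C5 = 3: row 2 has {1,4,5,6,7}; col 5 has {1,2,6,8,9}; box has {2,4,5,6,8} → only 3 remains.
R3C5 = 7: row 3 has {6,8,9}; col 5 has {1,2,3,6,8,9}; box has {2,3,4,5,6,8} → only 7 remains.
R4C2 = 9: row 4 has {3,4,5,6,7,8}; col 2 has {1,2,6,7}; box has {2,3,4,7,8} → only 9 remains.
R4C6 = 1: row 4 has {3,4,5,6,7,8,9}; col 6 has {2,3,4,5,6}; box has {2,5,6,8} → only 1 remains.
R4C8 = 2: row 4 has {1,3,4,5,6,7,8,9}; col 8 has {1,3,4,7,8,9}; box has {3,4,6,7,8} → only 2 remains.
R5C2 = 5: row 5 has {2,3,6,8}; col 2 has {1,2,6,7,9}; box has {2,3,4,7,8,9} → only 5 remains.
R5C3 = 1: row 5 has {2,3,5,6,8}; col 3 has {3,6,7,9}; box has {2,3,4,5,7,8,9} → only 1 remains.
R5C5 = 4: row 5 has {1,2,3,5,6,8}; col 5 has {1,2,3,6,7,8,9}; box has {1,2,5,6,8} → only 4 remains.
R5C7 = 9: row 5 has {1,2,3,4,5,6,8}; col 7 has {1,3,4,6,7,8}; box has {2,3,4,6,7,8} → only 9 remains.
R6C1 = 6: row 6 has {2,4,7,8}; col 1 has {4,5,8}; box has {1,2,3,4,5,7,8,9} → only 6 remains.
R6C6 = 9: row 6 has {2,4,6,7,8}; col 6 has {1,2,3,4,5,6}; box has {1,2,4,5,6,8} → only 9 remains.
R6C7 = 5: row 6 has {2,4,6,7,8,9}; col 7 has {1,3,4,6,7,8,9}; box has {2,3,4,6,7,8,9} → only 5 remains.
R6C9 = 1: row 6 has {2,4,5,6,7,8,9}; col 9 has {3,6,7,8,9}; box has {2,3,4,5,6,7,8,9} → only 1 remains.
R7C2 = 4: row 7 has {1,3,7,8}; col 2 has {1,2,5,6,7,9}; box has {1,6} → only 4 remains.
R8C8 = 5: row 8 has {1,6,9}; col 8 has {1,2,3,4,7,8,9}; box has {1,3,7,8,9} → only 5 remains.
R9C5 = 5: row 9 has {1,3,4,9}; col 5 has {1,2,3,4,6,7,8,9}; box has {1,3,4,9} → only 5 remains.
R9C8 = 6: row 9 has {1,3,4,5,9}; col 8 has {1,2,3,4,5,7,8,9}; box has {1,3,5,7,8,9} → only 6 remains.
R1C4 = 1: row 1 has {2,3,4,5,6,7,8,9}; col 4 has {4,5,8}; box has {2,3,4,5,6,7,8} → only 1 remains.
R2C1 = 2: row 2 has {1,3,4,5,6,7}; col 1 has {4,5,6,8}; box has {5,6,7,9} → only 2 remains.
R2C3 = 8: row 2 has {1,2,3,4,5,6,7}; col 3 has {1,3,6,7,9}; box has {2,5,6,7,9} → only 8 remains.
R2C4 = 9: row 2 has {1,2,3,4,5,6,7,8}; col 4 has {1,4,5,8}; box has {1,2,3,4,5,6,7,8} → only 9 remains.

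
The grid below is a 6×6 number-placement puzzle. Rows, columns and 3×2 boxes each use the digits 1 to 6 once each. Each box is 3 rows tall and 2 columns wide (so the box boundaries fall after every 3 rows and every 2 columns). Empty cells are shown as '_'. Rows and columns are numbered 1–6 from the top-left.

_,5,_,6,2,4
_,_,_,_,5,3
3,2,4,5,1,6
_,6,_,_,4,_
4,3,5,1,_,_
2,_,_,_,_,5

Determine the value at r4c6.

r1c1 = 1 (sole candidate).
r1c3 = 3 (sole candidate).
r2c1 = 6 (sole candidate).
r2c2 = 4 (sole candidate).
r2c4 = 2 (sole candidate).
r4c1 = 5 (sole candidate).
r4c3 = 2 (sole candidate).
r4c4 = 3 (sole candidate).
r4c6 = 1: row 4 has {2,3,4,5,6}; col 6 has {3,4,5,6}; box has {4,5} → only 1 remains.

1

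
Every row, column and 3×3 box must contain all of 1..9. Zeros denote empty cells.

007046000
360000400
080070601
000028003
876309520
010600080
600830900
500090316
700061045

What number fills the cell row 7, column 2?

row 5, column 5 = 1: row 5 has {2,3,5,6,7,8,9}; col 5 has {2,3,4,6,7,9}; box has {2,3,6,8,9} → only 1 remains.
row 5, column 9 = 4: row 5 has {1,2,3,5,6,7,8,9}; col 9 has {1,3,5,6}; box has {2,3,5,8} → only 4 remains.
row 6, column 5 = 5: row 6 has {1,6,8}; col 5 has {1,2,3,4,6,7,9}; box has {1,2,3,6,8,9} → only 5 remains.
row 6, column 7 = 7: row 6 has {1,5,6,8}; col 7 has {3,4,5,6,9}; box has {2,3,4,5,8} → only 7 remains.
row 6, column 9 = 9: row 6 has {1,5,6,7,8}; col 9 has {1,3,4,5,6}; box has {2,3,4,5,7,8} → only 9 remains.
row 7, column 8 = 7: row 7 has {3,6,8,9}; col 8 has {1,2,4,8}; box has {1,3,4,5,6,9} → only 7 remains.
row 7, column 9 = 2: row 7 has {3,6,7,8,9}; col 9 has {1,3,4,5,6,9}; box has {1,3,4,5,6,7,9} → only 2 remains.
row 9, column 4 = 2: row 9 has {1,4,5,6,7}; col 4 has {3,6,8}; box has {1,3,6,8,9} → only 2 remains.
row 9, column 7 = 8: row 9 has {1,2,4,5,6,7}; col 7 has {3,4,5,6,7,9}; box has {1,2,3,4,5,6,7,9} → only 8 remains.
row 1, column 7 = 2: row 1 has {4,6,7}; col 7 has {3,4,5,6,7,8,9}; box has {1,4,6} → only 2 remains.
row 1, column 9 = 8: row 1 has {2,4,6,7}; col 9 has {1,2,3,4,5,6,9}; box has {1,2,4,6} → only 8 remains.
row 2, column 5 = 8: row 2 has {3,4,6}; col 5 has {1,2,3,4,5,6,7,9}; box has {4,6,7} → only 8 remains.
row 2, column 9 = 7: row 2 has {3,4,6,8}; col 9 has {1,2,3,4,5,6,8,9}; box has {1,2,4,6,8} → only 7 remains.
row 4, column 7 = 1: row 4 has {2,3,8}; col 7 has {2,3,4,5,6,7,8,9}; box has {2,3,4,5,7,8,9} → only 1 remains.
row 4, column 8 = 6: row 4 has {1,2,3,8}; col 8 has {1,2,4,7,8}; box has {1,2,3,4,5,7,8,9} → only 6 remains.
row 6, column 6 = 4: row 6 has {1,5,6,7,8,9}; col 6 has {1,6,8,9}; box has {1,2,3,5,6,8,9} → only 4 remains.
row 7, column 2 = 4: row 7 has {2,3,6,7,8,9}; col 2 has {1,6,7,8}; box has {5,6,7} → only 4 remains.

4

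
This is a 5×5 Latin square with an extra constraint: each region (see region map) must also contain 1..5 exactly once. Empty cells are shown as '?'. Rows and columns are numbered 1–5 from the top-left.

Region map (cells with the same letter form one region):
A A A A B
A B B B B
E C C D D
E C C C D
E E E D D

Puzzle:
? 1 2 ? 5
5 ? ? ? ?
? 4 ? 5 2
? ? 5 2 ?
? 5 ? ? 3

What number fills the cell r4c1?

r4c2 = 3: row 4 has {2,5}; col 2 has {1,4,5}; region has {2,4,5} → only 3 remains.
r2c2 = 2: row 2 has {5}; col 2 has {1,3,4,5}; region has {5} → only 2 remains.
r3c3 = 1: row 3 has {2,4,5}; col 3 has {2,5}; region has {2,3,4,5} → only 1 remains.
r5c3 = 4: row 5 has {3,5}; col 3 has {1,2,5}; region has {5} → only 4 remains.
r5c4 = 1: row 5 has {3,4,5}; col 4 has {2,5}; region has {2,3,5} → only 1 remains.
r2c3 = 3: row 2 has {2,5}; col 3 has {1,2,4,5}; region has {2,5} → only 3 remains.
r2c4 = 4: row 2 has {2,3,5}; col 4 has {1,2,5}; region has {2,3,5} → only 4 remains.
r2c5 = 1: row 2 has {2,3,4,5}; col 5 has {2,3,5}; region has {2,3,4,5} → only 1 remains.
r3c1 = 3: row 3 has {1,2,4,5}; col 1 has {5}; region has {4,5} → only 3 remains.
r4c1 = 1: row 4 has {2,3,5}; col 1 has {3,5}; region has {3,4,5} → only 1 remains.

1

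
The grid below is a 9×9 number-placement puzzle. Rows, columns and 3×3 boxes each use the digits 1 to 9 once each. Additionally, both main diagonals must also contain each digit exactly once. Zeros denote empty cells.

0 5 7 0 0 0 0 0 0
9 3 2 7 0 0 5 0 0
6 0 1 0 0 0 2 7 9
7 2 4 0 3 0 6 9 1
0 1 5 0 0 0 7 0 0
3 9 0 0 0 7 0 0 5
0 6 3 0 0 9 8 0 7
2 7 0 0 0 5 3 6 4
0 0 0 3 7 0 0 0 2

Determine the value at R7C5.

R1C1 = 4 (sole candidate).
R1C7 = 1 (sole candidate).
R3C2 = 8 (sole candidate).
R4C4 = 5 (sole candidate).
R4C6 = 8 (sole candidate).
R5C1 = 8 (sole candidate).
R5C5 = 9 (sole candidate).
R5C9 = 3 (sole candidate).
R6C3 = 6 (sole candidate).
R6C7 = 4 (sole candidate).
R9C2 = 4 (sole candidate).
R9C7 = 9 (sole candidate).
R1C9 = 6 (sole candidate).
R2C8 = 4 (sole candidate).
R2C9 = 8 (sole candidate).
R3C4 = 4 (sole candidate).
R3C5 = 5 (sole candidate).
R3C6 = 3 (sole candidate).
R5C8 = 2 (sole candidate).
R6C4 = 1 (sole candidate).
R6C5 = 2 (sole candidate).
R6C8 = 8 (sole candidate).
R7C4 = 2 (sole candidate).
R8C4 = 8 (sole candidate).
R8C5 = 1 (sole candidate).
R9C1 = 5 (sole candidate).
R9C3 = 8 (sole candidate).
R9C6 = 6 (sole candidate).
R9C8 = 1 (sole candidate).
R1C4 = 9 (sole candidate).
R1C5 = 8 (sole candidate).
R1C6 = 2 (sole candidate).
R1C8 = 3 (sole candidate).
R2C5 = 6 (sole candidate).
R2C6 = 1 (sole candidate).
R5C4 = 6 (sole candidate).
R5C6 = 4 (sole candidate).
R7C1 = 1 (sole candidate).
R7C5 = 4: row 7 has {1,2,3,6,7,8,9}; col 5 has {1,2,3,5,6,7,8,9}; box has {1,2,3,5,6,7,8,9} → only 4 remains.

4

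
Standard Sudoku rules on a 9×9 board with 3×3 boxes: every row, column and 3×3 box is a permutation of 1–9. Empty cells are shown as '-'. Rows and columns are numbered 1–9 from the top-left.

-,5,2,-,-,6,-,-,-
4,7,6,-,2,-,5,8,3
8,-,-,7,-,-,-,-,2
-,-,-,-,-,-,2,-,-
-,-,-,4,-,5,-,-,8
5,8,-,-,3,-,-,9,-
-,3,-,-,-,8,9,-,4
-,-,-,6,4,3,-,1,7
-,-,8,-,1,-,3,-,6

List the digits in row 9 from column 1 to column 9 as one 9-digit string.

R6C9 = 1: row 6 has {3,5,8,9}; col 9 has {2,3,4,6,7,8}; box has {2,8,9} → only 1 remains.
R8C7 = 8: row 8 has {1,3,4,6,7}; col 7 has {2,3,5,9}; box has {1,3,4,6,7,9} → only 8 remains.
R1C9 = 9: row 1 has {2,5,6}; col 9 has {1,2,3,4,6,7,8}; box has {2,3,5,8} → only 9 remains.
R4C9 = 5: row 4 has {2}; col 9 has {1,2,3,4,6,7,8,9}; box has {1,2,8,9} → only 5 remains.
R6C4 = 2: row 6 has {1,3,5,8,9}; col 4 has {4,6,7}; box has {3,4,5} → only 2 remains.
R6C6 = 7: row 6 has {1,2,3,5,8,9}; col 6 has {3,5,6,8}; box has {2,3,4,5} → only 7 remains.
R7C4 = 5: row 7 has {3,4,8,9}; col 4 has {2,4,6,7}; box has {1,3,4,6,8} → only 5 remains.
R7C5 = 7: row 7 has {3,4,5,8,9}; col 5 has {1,2,3,4}; box has {1,3,4,5,6,8} → only 7 remains.
R7C8 = 2: row 7 has {3,4,5,7,8,9}; col 8 has {1,8,9}; box has {1,3,4,6,7,8,9} → only 2 remains.
R9C4 = 9: row 9 has {1,3,6,8}; col 4 has {2,4,5,6,7}; box has {1,3,4,5,6,7,8} → only 9 remains.
R9C6 = 2: row 9 has {1,3,6,8,9}; col 6 has {3,5,6,7,8}; box has {1,3,4,5,6,7,8,9} → only 2 remains.
R9C8 = 5: row 9 has {1,2,3,6,8,9}; col 8 has {1,2,8,9}; box has {1,2,3,4,6,7,8,9} → only 5 remains.
R1C5 = 8: row 1 has {2,5,6,9}; col 5 has {1,2,3,4,7}; box has {2,6,7} → only 8 remains.
R2C4 = 1: row 2 has {2,3,4,5,6,7,8}; col 4 has {2,4,5,6,7,9}; box has {2,6,7,8} → only 1 remains.
R2C6 = 9: row 2 has {1,2,3,4,5,6,7,8}; col 6 has {2,3,5,6,7,8}; box has {1,2,6,7,8} → only 9 remains.
R3C5 = 5: row 3 has {2,7,8}; col 5 has {1,2,3,4,7,8}; box has {1,2,6,7,8,9} → only 5 remains.
R3C6 = 4: row 3 has {2,5,7,8}; col 6 has {2,3,5,6,7,8,9}; box has {1,2,5,6,7,8,9} → only 4 remains.
R3C8 = 6: row 3 has {2,4,5,7,8}; col 8 has {1,2,5,8,9}; box has {2,3,5,8,9} → only 6 remains.
R4C4 = 8: row 4 has {2,5}; col 4 has {1,2,4,5,6,7,9}; box has {2,3,4,5,7} → only 8 remains.
R4C6 = 1: row 4 has {2,5,8}; col 6 has {2,3,4,5,6,7,8,9}; box has {2,3,4,5,7,8} → only 1 remains.
R6C3 = 4: row 6 has {1,2,3,5,7,8,9}; col 3 has {2,6,8}; box has {5,8} → only 4 remains.
R6C7 = 6: row 6 has {1,2,3,4,5,7,8,9}; col 7 has {2,3,5,8,9}; box has {1,2,5,8,9} → only 6 remains.
R7C3 = 1: row 7 has {2,3,4,5,7,8,9}; col 3 has {2,4,6,8}; box has {3,8} → only 1 remains.
R9C1 = 7: row 9 has {1,2,3,5,6,8,9}; col 1 has {4,5,8}; box has {1,3,8} → only 7 remains.
R9C2 = 4: row 9 has {1,2,3,5,6,7,8,9}; col 2 has {3,5,7,8}; box has {1,3,7,8} → only 4 remains.

748912356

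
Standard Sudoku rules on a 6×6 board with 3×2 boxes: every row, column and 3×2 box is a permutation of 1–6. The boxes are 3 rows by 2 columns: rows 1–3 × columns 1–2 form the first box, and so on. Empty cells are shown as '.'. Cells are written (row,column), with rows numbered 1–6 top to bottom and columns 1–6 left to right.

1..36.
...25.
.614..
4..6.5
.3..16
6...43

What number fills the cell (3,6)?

2

(1,3) = 5: row 1 has {1,3,6}; col 3 has {1}; box has {1,2,3,4} → only 5 remains.
(2,1) = 3: row 2 has {2,5}; col 1 has {1,4,6}; box has {1,6} → only 3 remains.
(2,2) = 4: row 2 has {2,3,5}; col 2 has {3,6}; box has {1,3,6} → only 4 remains.
(2,3) = 6: row 2 has {2,3,4,5}; col 3 has {1,5}; box has {1,2,3,4,5} → only 6 remains.
(2,6) = 1: row 2 has {2,3,4,5,6}; col 6 has {3,5,6}; box has {5,6} → only 1 remains.
(3,6) = 2: row 3 has {1,4,6}; col 6 has {1,3,5,6}; box has {1,5,6} → only 2 remains.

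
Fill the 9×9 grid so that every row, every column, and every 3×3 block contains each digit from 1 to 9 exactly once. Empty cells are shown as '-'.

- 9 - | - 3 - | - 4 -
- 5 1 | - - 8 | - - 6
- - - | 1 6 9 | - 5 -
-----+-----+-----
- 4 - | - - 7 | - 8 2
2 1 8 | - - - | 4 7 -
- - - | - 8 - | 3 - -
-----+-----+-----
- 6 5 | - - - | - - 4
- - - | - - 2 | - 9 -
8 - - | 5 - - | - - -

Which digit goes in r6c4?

2

r1c6 = 5 (sole candidate).
r6c2 = 7 (sole candidate).
r8c2 = 3 (sole candidate).
r9c2 = 2 (sole candidate).
r3c2 = 8 (sole candidate).
r2c7 = 9 (hidden single in row 2).
r6c4 = 2: in row 6, 2 can only go here (every other open cell in that row sees a 2).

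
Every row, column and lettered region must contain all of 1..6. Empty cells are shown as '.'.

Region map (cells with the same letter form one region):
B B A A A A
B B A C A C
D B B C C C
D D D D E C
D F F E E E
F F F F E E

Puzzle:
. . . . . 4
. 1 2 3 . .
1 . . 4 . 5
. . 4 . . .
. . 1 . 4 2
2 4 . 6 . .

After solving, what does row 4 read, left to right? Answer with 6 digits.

row 2, column 6 = 6: row 2 has {1,2,3}; col 6 has {2,4,5}; region has {3,4,5} → only 6 remains.
row 3, column 5 = 2: row 3 has {1,4,5}; col 5 has {4}; region has {3,4,5,6} → only 2 remains.
row 4, column 6 = 1: row 4 has {4}; col 6 has {2,4,5,6}; region has {2,3,4,5,6} → only 1 remains.
row 5, column 4 = 5: row 5 has {1,2,4}; col 4 has {3,4,6}; region has {2,4} → only 5 remains.
row 6, column 6 = 3: row 6 has {2,4,6}; col 6 has {1,2,4,5,6}; region has {2,4,5} → only 3 remains.
row 1, column 4 = 1: row 1 has {4}; col 4 has {3,4,5,6}; region has {2,4} → only 1 remains.
row 2, column 5 = 5: row 2 has {1,2,3,6}; col 5 has {2,4}; region has {1,2,4} → only 5 remains.
row 4, column 4 = 2: row 4 has {1,4}; col 4 has {1,3,4,5,6}; region has {1,4} → only 2 remains.
row 4, column 5 = 6: row 4 has {1,2,4}; col 5 has {2,4,5}; region has {2,3,4,5} → only 6 remains.
row 5, column 2 = 3: row 5 has {1,2,4,5}; col 2 has {1,4}; region has {1,2,4,6} → only 3 remains.
row 6, column 3 = 5: row 6 has {2,3,4,6}; col 3 has {1,2,4}; region has {1,2,3,4,6} → only 5 remains.
row 6, column 5 = 1: row 6 has {2,3,4,5,6}; col 5 has {2,4,5,6}; region has {2,3,4,5,6} → only 1 remains.
row 1, column 5 = 3: row 1 has {1,4}; col 5 has {1,2,4,5,6}; region has {1,2,4,5} → only 3 remains.
row 2, column 1 = 4: row 2 has {1,2,3,5,6}; col 1 has {1,2}; region has {1} → only 4 remains.
row 3, column 2 = 6: row 3 has {1,2,4,5}; col 2 has {1,3,4}; region has {1,4} → only 6 remains.
row 3, column 3 = 3: row 3 has {1,2,4,5,6}; col 3 has {1,2,4,5}; region has {1,4,6} → only 3 remains.
row 4, column 2 = 5: row 4 has {1,2,4,6}; col 2 has {1,3,4,6}; region has {1,2,4} → only 5 remains.
row 5, column 1 = 6: row 5 has {1,2,3,4,5}; col 1 has {1,2,4}; region has {1,2,4,5} → only 6 remains.
row 1, column 1 = 5: row 1 has {1,3,4}; col 1 has {1,2,4,6}; region has {1,3,4,6} → only 5 remains.
row 1, column 2 = 2: row 1 has {1,3,4,5}; col 2 has {1,3,4,5,6}; region has {1,3,4,5,6} → only 2 remains.
row 1, column 3 = 6: row 1 has {1,2,3,4,5}; col 3 has {1,2,3,4,5}; region has {1,2,3,4,5} → only 6 remains.
row 4, column 1 = 3: row 4 has {1,2,4,5,6}; col 1 has {1,2,4,5,6}; region has {1,2,4,5,6} → only 3 remains.

354261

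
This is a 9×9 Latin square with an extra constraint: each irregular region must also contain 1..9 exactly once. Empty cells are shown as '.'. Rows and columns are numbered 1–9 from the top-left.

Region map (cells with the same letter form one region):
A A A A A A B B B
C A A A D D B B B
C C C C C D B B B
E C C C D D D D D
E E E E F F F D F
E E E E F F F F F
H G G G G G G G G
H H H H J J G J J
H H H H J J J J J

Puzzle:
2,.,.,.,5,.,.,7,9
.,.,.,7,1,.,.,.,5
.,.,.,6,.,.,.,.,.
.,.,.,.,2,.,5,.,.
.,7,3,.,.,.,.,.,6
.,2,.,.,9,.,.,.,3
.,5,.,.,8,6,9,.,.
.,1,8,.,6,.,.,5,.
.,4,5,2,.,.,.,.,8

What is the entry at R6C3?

R5C5 = 4 (sole candidate).
R3C1 = 5 (hidden single in row 3).
R9C1 = 6 (hidden single in row 9).
R4C8 = 6 (hidden single in row 4).
R6C3 = 6: in row 6, 6 can only go here (every other open cell in that row sees a 6).

6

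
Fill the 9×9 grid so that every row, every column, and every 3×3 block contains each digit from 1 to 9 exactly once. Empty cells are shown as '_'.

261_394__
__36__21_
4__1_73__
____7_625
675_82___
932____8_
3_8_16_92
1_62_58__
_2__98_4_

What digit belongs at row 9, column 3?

7

row 2, column 6 = 4: row 2 has {1,2,3,6}; col 6 has {2,5,6,7,8,9}; box has {1,3,6,7,9} → only 4 remains.
row 3, column 3 = 9: row 3 has {1,3,4,7}; col 3 has {1,2,3,5,6,8}; box has {1,2,3,4,6} → only 9 remains.
row 4, column 1 = 8: row 4 has {2,5,6,7}; col 1 has {1,2,3,4,6,9}; box has {2,3,5,6,7,9} → only 8 remains.
row 4, column 3 = 4: row 4 has {2,5,6,7,8}; col 3 has {1,2,3,5,6,8,9}; box has {2,3,5,6,7,8,9} → only 4 remains.
row 5, column 8 = 3: row 5 has {2,5,6,7,8}; col 8 has {1,2,4,8,9}; box has {2,5,6,8} → only 3 remains.
row 6, column 6 = 1: row 6 has {2,3,8,9}; col 6 has {2,4,5,6,7,8,9}; box has {2,7,8} → only 1 remains.
row 6, column 7 = 7: row 6 has {1,2,3,8,9}; col 7 has {2,3,4,6,8}; box has {2,3,5,6,8} → only 7 remains.
row 6, column 9 = 4: row 6 has {1,2,3,7,8,9}; col 9 has {2,5}; box has {2,3,5,6,7,8} → only 4 remains.
row 7, column 7 = 5: row 7 has {1,2,3,6,8,9}; col 7 has {2,3,4,6,7,8}; box has {2,4,8,9} → only 5 remains.
row 8, column 5 = 4: row 8 has {1,2,5,6,8}; col 5 has {1,3,7,8,9}; box has {1,2,5,6,8,9} → only 4 remains.
row 8, column 8 = 7: row 8 has {1,2,4,5,6,8}; col 8 has {1,2,3,4,8,9}; box has {2,4,5,8,9} → only 7 remains.
row 8, column 9 = 3: row 8 has {1,2,4,5,6,7,8}; col 9 has {2,4,5}; box has {2,4,5,7,8,9} → only 3 remains.
row 9, column 3 = 7: row 9 has {2,4,8,9}; col 3 has {1,2,3,4,5,6,8,9}; box has {1,2,3,6,8} → only 7 remains.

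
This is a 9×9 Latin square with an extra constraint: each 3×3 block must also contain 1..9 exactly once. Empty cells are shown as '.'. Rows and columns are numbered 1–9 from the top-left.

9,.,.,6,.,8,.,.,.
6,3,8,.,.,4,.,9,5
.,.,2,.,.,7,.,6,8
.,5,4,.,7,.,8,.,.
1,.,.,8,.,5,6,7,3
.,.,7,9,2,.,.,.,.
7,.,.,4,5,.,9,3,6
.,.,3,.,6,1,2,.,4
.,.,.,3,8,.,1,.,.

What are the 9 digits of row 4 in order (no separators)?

R2C5 = 1 (sole candidate).
R2C7 = 7 (sole candidate).
R3C4 = 5 (sole candidate).
R4C4 = 1: row 4 has {4,5,7,8}; col 4 has {3,4,5,6,8,9}; box has {2,5,7,8,9} → only 1 remains.
R4C8 = 2: row 4 has {1,4,5,7,8}; col 8 has {3,6,7,9}; box has {3,6,7,8} → only 2 remains.
R4C9 = 9: row 4 has {1,2,4,5,7,8}; col 9 has {3,4,5,6,8}; box has {2,3,6,7,8} → only 9 remains.
R5C3 = 9 (sole candidate).
R5C5 = 4 (sole candidate).
R6C9 = 1 (sole candidate).
R7C3 = 1 (sole candidate).
R7C6 = 2 (sole candidate).
R8C4 = 7 (sole candidate).
R9C6 = 9 (sole candidate).
R9C8 = 5 (sole candidate).
R9C9 = 7 (sole candidate).
R1C3 = 5 (sole candidate).
R1C5 = 3 (sole candidate).
R1C7 = 4 (sole candidate).
R1C8 = 1 (sole candidate).
R1C9 = 2 (sole candidate).
R2C4 = 2 (sole candidate).
R3C1 = 4 (sole candidate).
R3C2 = 1 (sole candidate).
R3C5 = 9 (sole candidate).
R3C7 = 3 (sole candidate).
R4C1 = 3: row 4 has {1,2,4,5,7,8,9}; col 1 has {1,4,6,7,9}; box has {1,4,5,7,9} → only 3 remains.
R4C6 = 6: row 4 has {1,2,3,4,5,7,8,9}; col 6 has {1,2,4,5,7,8,9}; box has {1,2,4,5,7,8,9} → only 6 remains.

354176829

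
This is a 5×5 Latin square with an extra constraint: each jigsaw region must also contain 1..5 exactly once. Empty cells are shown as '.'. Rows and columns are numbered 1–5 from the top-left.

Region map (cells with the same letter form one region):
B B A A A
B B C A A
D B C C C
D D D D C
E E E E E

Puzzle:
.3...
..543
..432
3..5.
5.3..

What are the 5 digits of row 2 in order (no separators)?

21543

R3C1 = 1 (sole candidate).
R3C2 = 5 (sole candidate).
R4C3 = 2 (sole candidate).
R4C5 = 1 (sole candidate).
R5C5 = 4 (sole candidate).
R1C3 = 1 (sole candidate).
R1C4 = 2 (sole candidate).
R1C5 = 5 (sole candidate).
R2C1 = 2: row 2 has {3,4,5}; col 1 has {1,3,5}; region has {3,5} → only 2 remains.
R2C2 = 1: row 2 has {2,3,4,5}; col 2 has {3,5}; region has {2,3,5} → only 1 remains.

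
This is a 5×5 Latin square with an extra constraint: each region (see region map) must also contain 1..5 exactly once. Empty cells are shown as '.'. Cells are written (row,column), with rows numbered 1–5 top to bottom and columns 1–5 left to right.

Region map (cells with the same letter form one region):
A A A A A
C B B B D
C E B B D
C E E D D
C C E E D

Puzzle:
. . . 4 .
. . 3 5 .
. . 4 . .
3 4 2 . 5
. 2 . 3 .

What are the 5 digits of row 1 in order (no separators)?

(2,2) = 1 (sole candidate).
(3,2) = 5 (sole candidate).
(3,4) = 2 (sole candidate).
(4,4) = 1 (sole candidate).
(5,3) = 1 (sole candidate).
(5,5) = 4 (sole candidate).
(1,2) = 3: row 1 has {4}; col 2 has {1,2,4,5}; region has {4} → only 3 remains.
(1,3) = 5: row 1 has {3,4}; col 3 has {1,2,3,4}; region has {3,4} → only 5 remains.
(2,1) = 4 (sole candidate).
(2,5) = 2 (sole candidate).
(3,1) = 1 (sole candidate).
(3,5) = 3 (sole candidate).
(5,1) = 5 (sole candidate).
(1,1) = 2: row 1 has {3,4,5}; col 1 has {1,3,4,5}; region has {3,4,5} → only 2 remains.
(1,5) = 1: row 1 has {2,3,4,5}; col 5 has {2,3,4,5}; region has {2,3,4,5} → only 1 remains.

23541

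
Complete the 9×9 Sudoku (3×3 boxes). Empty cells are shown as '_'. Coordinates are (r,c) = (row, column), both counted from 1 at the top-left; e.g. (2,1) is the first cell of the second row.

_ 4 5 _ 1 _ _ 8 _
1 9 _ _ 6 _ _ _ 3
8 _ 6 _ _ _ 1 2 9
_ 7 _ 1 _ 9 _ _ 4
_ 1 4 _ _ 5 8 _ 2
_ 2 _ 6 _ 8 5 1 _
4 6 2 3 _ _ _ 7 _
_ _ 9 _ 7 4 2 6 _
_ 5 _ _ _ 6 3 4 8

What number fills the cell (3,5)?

(2,3) = 7: row 2 has {1,3,6,9}; col 3 has {2,4,5,6,9}; box has {1,4,5,6,8,9} → only 7 remains.
(2,6) = 2: row 2 has {1,3,6,7,9}; col 6 has {4,5,6,8,9}; box has {1,6} → only 2 remains.
(2,7) = 4: row 2 has {1,2,3,6,7,9}; col 7 has {1,2,3,5,8}; box has {1,2,3,8,9} → only 4 remains.
(2,8) = 5: row 2 has {1,2,3,4,6,7,9}; col 8 has {1,2,4,6,7,8}; box has {1,2,3,4,8,9} → only 5 remains.
(3,2) = 3: row 3 has {1,2,6,8,9}; col 2 has {1,2,4,5,6,7,9}; box has {1,4,5,6,7,8,9} → only 3 remains.
(3,6) = 7: row 3 has {1,2,3,6,8,9}; col 6 has {2,4,5,6,8,9}; box has {1,2,6} → only 7 remains.
(4,7) = 6: row 4 has {1,4,7,9}; col 7 has {1,2,3,4,5,8}; box has {1,2,4,5,8} → only 6 remains.
(4,8) = 3: row 4 has {1,4,6,7,9}; col 8 has {1,2,4,5,6,7,8}; box has {1,2,4,5,6,8} → only 3 remains.
(5,4) = 7: row 5 has {1,2,4,5,8}; col 4 has {1,3,6}; box has {1,5,6,8,9} → only 7 remains.
(5,5) = 3: row 5 has {1,2,4,5,7,8}; col 5 has {1,6,7}; box has {1,5,6,7,8,9} → only 3 remains.
(5,8) = 9: row 5 has {1,2,3,4,5,7,8}; col 8 has {1,2,3,4,5,6,7,8}; box has {1,2,3,4,5,6,8} → only 9 remains.
(6,3) = 3: row 6 has {1,2,5,6,8}; col 3 has {2,4,5,6,7,9}; box has {1,2,4,7} → only 3 remains.
(6,5) = 4: row 6 has {1,2,3,5,6,8}; col 5 has {1,3,6,7}; box has {1,3,5,6,7,8,9} → only 4 remains.
(6,9) = 7: row 6 has {1,2,3,4,5,6,8}; col 9 has {2,3,4,8,9}; box has {1,2,3,4,5,6,8,9} → only 7 remains.
(7,6) = 1: row 7 has {2,3,4,6,7}; col 6 has {2,4,5,6,7,8,9}; box has {3,4,6,7} → only 1 remains.
(7,7) = 9: row 7 has {1,2,3,4,6,7}; col 7 has {1,2,3,4,5,6,8}; box has {2,3,4,6,7,8} → only 9 remains.
(7,9) = 5: row 7 has {1,2,3,4,6,7,9}; col 9 has {2,3,4,7,8,9}; box has {2,3,4,6,7,8,9} → only 5 remains.
(8,1) = 3: row 8 has {2,4,6,7,9}; col 1 has {1,4,8}; box has {2,4,5,6,9} → only 3 remains.
(8,2) = 8: row 8 has {2,3,4,6,7,9}; col 2 has {1,2,3,4,5,6,7,9}; box has {2,3,4,5,6,9} → only 8 remains.
(8,4) = 5: row 8 has {2,3,4,6,7,8,9}; col 4 has {1,3,6,7}; box has {1,3,4,6,7} → only 5 remains.
(8,9) = 1: row 8 has {2,3,4,5,6,7,8,9}; col 9 has {2,3,4,5,7,8,9}; box has {2,3,4,5,6,7,8,9} → only 1 remains.
(9,1) = 7: row 9 has {3,4,5,6,8}; col 1 has {1,3,4,8}; box has {2,3,4,5,6,8,9} → only 7 remains.
(9,3) = 1: row 9 has {3,4,5,6,7,8}; col 3 has {2,3,4,5,6,7,9}; box has {2,3,4,5,6,7,8,9} → only 1 remains.
(1,1) = 2: row 1 has {1,4,5,8}; col 1 has {1,3,4,7,8}; box has {1,3,4,5,6,7,8,9} → only 2 remains.
(1,4) = 9: row 1 has {1,2,4,5,8}; col 4 has {1,3,5,6,7}; box has {1,2,6,7} → only 9 remains.
(1,6) = 3: row 1 has {1,2,4,5,8,9}; col 6 has {1,2,4,5,6,7,8,9}; box has {1,2,6,7,9} → only 3 remains.
(1,7) = 7: row 1 has {1,2,3,4,5,8,9}; col 7 has {1,2,3,4,5,6,8,9}; box has {1,2,3,4,5,8,9} → only 7 remains.
(1,9) = 6: row 1 has {1,2,3,4,5,7,8,9}; col 9 has {1,2,3,4,5,7,8,9}; box has {1,2,3,4,5,7,8,9} → only 6 remains.
(2,4) = 8: row 2 has {1,2,3,4,5,6,7,9}; col 4 has {1,3,5,6,7,9}; box has {1,2,3,6,7,9} → only 8 remains.
(3,4) = 4: row 3 has {1,2,3,6,7,8,9}; col 4 has {1,3,5,6,7,8,9}; box has {1,2,3,6,7,8,9} → only 4 remains.
(3,5) = 5: row 3 has {1,2,3,4,6,7,8,9}; col 5 has {1,3,4,6,7}; box has {1,2,3,4,6,7,8,9} → only 5 remains.

5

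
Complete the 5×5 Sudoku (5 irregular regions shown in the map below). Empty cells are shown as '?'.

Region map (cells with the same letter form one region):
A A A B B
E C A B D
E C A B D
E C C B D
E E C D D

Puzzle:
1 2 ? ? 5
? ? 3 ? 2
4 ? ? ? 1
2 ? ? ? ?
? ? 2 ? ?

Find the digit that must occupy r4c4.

r1c3 = 4: row 1 has {1,2,5}; col 3 has {2,3}; region has {1,2,3} → only 4 remains.
r1c4 = 3: row 1 has {1,2,4,5}; col 4 has {}; region has {5} → only 3 remains.
r2c1 = 5: row 2 has {2,3}; col 1 has {1,2,4}; region has {2,4} → only 5 remains.
r3c3 = 5: row 3 has {1,4}; col 3 has {2,3,4}; region has {1,2,3,4} → only 5 remains.
r3c4 = 2: row 3 has {1,4,5}; col 4 has {3}; region has {3,5} → only 2 remains.
r4c3 = 1: row 4 has {2}; col 3 has {2,3,4,5}; region has {2} → only 1 remains.
r4c4 = 4: row 4 has {1,2}; col 4 has {2,3}; region has {2,3,5} → only 4 remains.

4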